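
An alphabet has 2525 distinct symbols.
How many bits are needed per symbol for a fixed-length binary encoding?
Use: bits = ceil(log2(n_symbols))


log2(2525) = 11.3021
Bracket: 2^11 = 2048 < 2525 <= 2^12 = 4096
So ceil(log2(2525)) = 12

bits = ceil(log2(2525)) = ceil(11.3021) = 12 bits


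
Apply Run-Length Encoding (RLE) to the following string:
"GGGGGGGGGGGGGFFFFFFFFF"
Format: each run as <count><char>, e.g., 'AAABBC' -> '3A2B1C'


Scanning runs left to right:
  i=0: run of 'G' x 13 -> '13G'
  i=13: run of 'F' x 9 -> '9F'

RLE = 13G9F


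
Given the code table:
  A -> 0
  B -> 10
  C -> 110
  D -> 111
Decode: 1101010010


Decoding:
110 -> C
10 -> B
10 -> B
0 -> A
10 -> B


Result: CBBAB


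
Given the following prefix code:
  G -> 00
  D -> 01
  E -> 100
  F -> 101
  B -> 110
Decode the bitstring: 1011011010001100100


Decoding step by step:
Bits 101 -> F
Bits 101 -> F
Bits 101 -> F
Bits 00 -> G
Bits 01 -> D
Bits 100 -> E
Bits 100 -> E


Decoded message: FFFGDEE


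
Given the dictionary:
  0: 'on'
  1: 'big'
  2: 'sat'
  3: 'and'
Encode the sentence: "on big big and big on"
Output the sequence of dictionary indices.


Look up each word in the dictionary:
  'on' -> 0
  'big' -> 1
  'big' -> 1
  'and' -> 3
  'big' -> 1
  'on' -> 0

Encoded: [0, 1, 1, 3, 1, 0]


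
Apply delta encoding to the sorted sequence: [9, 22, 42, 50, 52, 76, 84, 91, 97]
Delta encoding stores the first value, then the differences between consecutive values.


First value: 9
Deltas:
  22 - 9 = 13
  42 - 22 = 20
  50 - 42 = 8
  52 - 50 = 2
  76 - 52 = 24
  84 - 76 = 8
  91 - 84 = 7
  97 - 91 = 6


Delta encoded: [9, 13, 20, 8, 2, 24, 8, 7, 6]


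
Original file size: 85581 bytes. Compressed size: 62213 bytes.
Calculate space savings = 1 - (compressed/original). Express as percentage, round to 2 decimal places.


ratio = compressed/original = 62213/85581 = 0.726949
savings = 1 - ratio = 1 - 0.726949 = 0.273051
as a percentage: 0.273051 * 100 = 27.31%

Space savings = 1 - 62213/85581 = 27.31%


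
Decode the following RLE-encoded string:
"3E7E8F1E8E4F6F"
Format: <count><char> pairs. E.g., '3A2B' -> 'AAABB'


Expanding each <count><char> pair:
  3E -> 'EEE'
  7E -> 'EEEEEEE'
  8F -> 'FFFFFFFF'
  1E -> 'E'
  8E -> 'EEEEEEEE'
  4F -> 'FFFF'
  6F -> 'FFFFFF'

Decoded = EEEEEEEEEEFFFFFFFFEEEEEEEEEFFFFFFFFFF


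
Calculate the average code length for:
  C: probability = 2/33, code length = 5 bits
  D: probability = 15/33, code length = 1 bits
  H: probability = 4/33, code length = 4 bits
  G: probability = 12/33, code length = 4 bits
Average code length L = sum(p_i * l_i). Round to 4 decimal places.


Weighted contributions p_i * l_i:
  C: (2/33) * 5 = 10/33
  D: (15/33) * 1 = 15/33
  H: (4/33) * 4 = 16/33
  G: (12/33) * 4 = 48/33
Sum = (10 + 15 + 16 + 48)/33 = 89/33

L = 89/33 = 2.6970 bits/symbol


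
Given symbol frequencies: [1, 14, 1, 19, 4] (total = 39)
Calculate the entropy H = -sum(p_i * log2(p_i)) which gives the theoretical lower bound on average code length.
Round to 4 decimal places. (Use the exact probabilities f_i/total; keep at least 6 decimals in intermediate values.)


Per-symbol terms -p_i * log2(p_i) with p_i = f_i/39:
  p = 1/39 = 0.025641: log2(p) = -5.285402, -p*log2(p) = 0.135523
  p = 14/39 = 0.358974: log2(p) = -1.478047, -p*log2(p) = 0.530581
  p = 1/39 = 0.025641: log2(p) = -5.285402, -p*log2(p) = 0.135523
  p = 19/39 = 0.487179: log2(p) = -1.037475, -p*log2(p) = 0.505436
  p = 4/39 = 0.102564: log2(p) = -3.285402, -p*log2(p) = 0.336964
H = 0.135523 + 0.530581 + 0.135523 + 0.505436 + 0.336964 = 1.644027

H = 1.644 bits/symbol


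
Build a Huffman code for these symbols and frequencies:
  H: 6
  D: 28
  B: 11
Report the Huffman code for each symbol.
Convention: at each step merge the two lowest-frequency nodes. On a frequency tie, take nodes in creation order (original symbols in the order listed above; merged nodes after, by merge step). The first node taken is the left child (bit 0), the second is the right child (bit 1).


Huffman tree construction:
Step 1: Merge H(6) + B(11) = 17
Step 2: Merge (H+B)(17) + D(28) = 45
Read each symbol's code off the tree from the root (left child = 0, right child = 1).

Codes:
  H: 00 (length 2)
  D: 1 (length 1)
  B: 01 (length 2)
Average code length: 62/45 = 1.3778 bits/symbol


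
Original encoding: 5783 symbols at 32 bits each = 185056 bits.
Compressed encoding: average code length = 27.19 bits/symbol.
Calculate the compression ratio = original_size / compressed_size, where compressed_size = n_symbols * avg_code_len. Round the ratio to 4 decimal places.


original_size = n_symbols * orig_bits = 5783 * 32 = 185056 bits
compressed_size = n_symbols * avg_code_len = 5783 * 27.19 = 157239.77 bits
ratio = original_size / compressed_size = 185056 / 157239.77 = 1.1769

Compression ratio = 1.1769


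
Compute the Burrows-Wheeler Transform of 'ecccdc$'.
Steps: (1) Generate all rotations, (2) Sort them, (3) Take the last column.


Rotations (sorted):
  0: $ecccdc -> last char: c
  1: c$ecccd -> last char: d
  2: cccdc$e -> last char: e
  3: ccdc$ec -> last char: c
  4: cdc$ecc -> last char: c
  5: dc$eccc -> last char: c
  6: ecccdc$ -> last char: $


BWT = cdeccc$


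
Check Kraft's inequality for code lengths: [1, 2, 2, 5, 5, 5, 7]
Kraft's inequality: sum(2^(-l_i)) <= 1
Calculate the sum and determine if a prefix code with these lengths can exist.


Sum = 2^(-1) + 2^(-2) + 2^(-2) + 2^(-5) + 2^(-5) + 2^(-5) + 2^(-7)
    = 0.5 + 0.25 + 0.25 + 0.03125 + 0.03125 + 0.03125 + 0.0078125
    = 141/128 = 1.1015625
Since 1.1015625 > 1, Kraft's inequality is NOT satisfied.
A prefix code with these lengths CANNOT exist.

Kraft sum = 1.1015625. Not satisfied.


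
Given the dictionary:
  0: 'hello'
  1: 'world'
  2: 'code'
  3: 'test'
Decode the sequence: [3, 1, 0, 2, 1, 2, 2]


Look up each index in the dictionary:
  3 -> 'test'
  1 -> 'world'
  0 -> 'hello'
  2 -> 'code'
  1 -> 'world'
  2 -> 'code'
  2 -> 'code'

Decoded: "test world hello code world code code"


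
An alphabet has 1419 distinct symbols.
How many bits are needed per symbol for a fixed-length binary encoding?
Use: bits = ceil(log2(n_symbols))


log2(1419) = 10.4707
Bracket: 2^10 = 1024 < 1419 <= 2^11 = 2048
So ceil(log2(1419)) = 11

bits = ceil(log2(1419)) = ceil(10.4707) = 11 bits


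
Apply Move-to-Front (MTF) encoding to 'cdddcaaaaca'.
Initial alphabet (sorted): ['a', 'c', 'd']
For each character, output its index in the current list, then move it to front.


MTF encoding:
'c': index 1 in ['a', 'c', 'd'] -> ['c', 'a', 'd']
'd': index 2 in ['c', 'a', 'd'] -> ['d', 'c', 'a']
'd': index 0 in ['d', 'c', 'a'] -> ['d', 'c', 'a']
'd': index 0 in ['d', 'c', 'a'] -> ['d', 'c', 'a']
'c': index 1 in ['d', 'c', 'a'] -> ['c', 'd', 'a']
'a': index 2 in ['c', 'd', 'a'] -> ['a', 'c', 'd']
'a': index 0 in ['a', 'c', 'd'] -> ['a', 'c', 'd']
'a': index 0 in ['a', 'c', 'd'] -> ['a', 'c', 'd']
'a': index 0 in ['a', 'c', 'd'] -> ['a', 'c', 'd']
'c': index 1 in ['a', 'c', 'd'] -> ['c', 'a', 'd']
'a': index 1 in ['c', 'a', 'd'] -> ['a', 'c', 'd']


Output: [1, 2, 0, 0, 1, 2, 0, 0, 0, 1, 1]


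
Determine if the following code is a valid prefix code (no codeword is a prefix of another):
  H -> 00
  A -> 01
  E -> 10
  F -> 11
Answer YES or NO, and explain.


Checking each pair (does one codeword prefix another?):
  H='00' vs A='01': no prefix
  H='00' vs E='10': no prefix
  H='00' vs F='11': no prefix
  A='01' vs H='00': no prefix
  A='01' vs E='10': no prefix
  A='01' vs F='11': no prefix
  E='10' vs H='00': no prefix
  E='10' vs A='01': no prefix
  E='10' vs F='11': no prefix
  F='11' vs H='00': no prefix
  F='11' vs A='01': no prefix
  F='11' vs E='10': no prefix
No violation found over all pairs.

YES -- this is a valid prefix code. No codeword is a prefix of any other codeword.


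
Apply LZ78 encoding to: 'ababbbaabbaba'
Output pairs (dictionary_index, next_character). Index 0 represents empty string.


LZ78 encoding steps:
Dictionary: {0: ''}
Step 1: w='' (idx 0), next='a' -> output (0, 'a'), add 'a' as idx 1
Step 2: w='' (idx 0), next='b' -> output (0, 'b'), add 'b' as idx 2
Step 3: w='a' (idx 1), next='b' -> output (1, 'b'), add 'ab' as idx 3
Step 4: w='b' (idx 2), next='b' -> output (2, 'b'), add 'bb' as idx 4
Step 5: w='a' (idx 1), next='a' -> output (1, 'a'), add 'aa' as idx 5
Step 6: w='bb' (idx 4), next='a' -> output (4, 'a'), add 'bba' as idx 6
Step 7: w='b' (idx 2), next='a' -> output (2, 'a'), add 'ba' as idx 7


Encoded: [(0, 'a'), (0, 'b'), (1, 'b'), (2, 'b'), (1, 'a'), (4, 'a'), (2, 'a')]


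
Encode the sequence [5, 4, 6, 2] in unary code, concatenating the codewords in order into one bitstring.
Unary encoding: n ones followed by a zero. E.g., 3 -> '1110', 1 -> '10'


Encode each number as n ones followed by a terminating 0:
  5 -> 111110 (6 bits)
  4 -> 11110 (5 bits)
  6 -> 1111110 (7 bits)
  2 -> 110 (3 bits)
Total length = 6 + 5 + 7 + 3 = 21 bits.

Unary([5, 4, 6, 2]) = 111110111101111110110 (21 bits)


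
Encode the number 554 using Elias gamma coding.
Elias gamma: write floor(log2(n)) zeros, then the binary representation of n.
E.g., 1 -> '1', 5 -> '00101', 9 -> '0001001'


num_bits = floor(log2(554)) + 1 = 10
leading_zeros = num_bits - 1 = 9
binary(554) = 1000101010

Elias gamma(554) = '000000000' + '1000101010' = 0000000001000101010 (19 bits)


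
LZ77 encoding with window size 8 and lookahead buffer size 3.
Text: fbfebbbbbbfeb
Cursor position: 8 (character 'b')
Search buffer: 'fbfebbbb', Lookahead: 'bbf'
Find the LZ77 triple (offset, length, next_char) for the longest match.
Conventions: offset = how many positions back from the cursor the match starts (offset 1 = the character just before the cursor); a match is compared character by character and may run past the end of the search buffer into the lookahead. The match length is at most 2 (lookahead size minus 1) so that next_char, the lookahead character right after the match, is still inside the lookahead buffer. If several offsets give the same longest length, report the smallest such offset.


Try each offset into the search buffer:
  offset=1 (pos 7, char 'b'): match length 2
  offset=2 (pos 6, char 'b'): match length 2
  offset=3 (pos 5, char 'b'): match length 2
  offset=4 (pos 4, char 'b'): match length 2
  offset=5 (pos 3, char 'e'): match length 0
  offset=6 (pos 2, char 'f'): match length 0
  offset=7 (pos 1, char 'b'): match length 1
  offset=8 (pos 0, char 'f'): match length 0
Longest match has length 2, found at offsets 1, 2, 3, 4; take the smallest, offset 1.
next_char = character at position 8 + 2 = 10 -> 'f'

Best match: offset=1, length=2 (matching 'bb' starting at position 7)
LZ77 triple: (1, 2, 'f')


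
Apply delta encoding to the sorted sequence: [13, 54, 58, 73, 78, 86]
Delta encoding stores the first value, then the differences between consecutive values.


First value: 13
Deltas:
  54 - 13 = 41
  58 - 54 = 4
  73 - 58 = 15
  78 - 73 = 5
  86 - 78 = 8


Delta encoded: [13, 41, 4, 15, 5, 8]


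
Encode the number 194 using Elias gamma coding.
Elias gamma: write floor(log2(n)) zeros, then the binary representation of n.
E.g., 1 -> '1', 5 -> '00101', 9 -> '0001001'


num_bits = floor(log2(194)) + 1 = 8
leading_zeros = num_bits - 1 = 7
binary(194) = 11000010

Elias gamma(194) = '0000000' + '11000010' = 000000011000010 (15 bits)


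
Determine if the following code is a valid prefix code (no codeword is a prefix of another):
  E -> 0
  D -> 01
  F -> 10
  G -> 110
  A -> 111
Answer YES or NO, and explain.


Checking each pair (does one codeword prefix another?):
  E='0' vs D='01': prefix -- VIOLATION

NO -- this is NOT a valid prefix code. E (0) is a prefix of D (01).


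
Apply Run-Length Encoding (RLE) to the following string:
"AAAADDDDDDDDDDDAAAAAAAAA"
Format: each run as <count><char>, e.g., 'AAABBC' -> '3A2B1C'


Scanning runs left to right:
  i=0: run of 'A' x 4 -> '4A'
  i=4: run of 'D' x 11 -> '11D'
  i=15: run of 'A' x 9 -> '9A'

RLE = 4A11D9A


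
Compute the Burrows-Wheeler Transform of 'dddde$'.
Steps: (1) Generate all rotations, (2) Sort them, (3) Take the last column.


Rotations (sorted):
  0: $dddde -> last char: e
  1: dddde$ -> last char: $
  2: ddde$d -> last char: d
  3: dde$dd -> last char: d
  4: de$ddd -> last char: d
  5: e$dddd -> last char: d


BWT = e$dddd


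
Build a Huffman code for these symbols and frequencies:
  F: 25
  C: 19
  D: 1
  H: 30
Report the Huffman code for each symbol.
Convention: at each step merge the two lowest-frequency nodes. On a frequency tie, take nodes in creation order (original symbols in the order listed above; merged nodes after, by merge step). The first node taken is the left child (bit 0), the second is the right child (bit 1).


Huffman tree construction:
Step 1: Merge D(1) + C(19) = 20
Step 2: Merge (D+C)(20) + F(25) = 45
Step 3: Merge H(30) + ((D+C)+F)(45) = 75
Read each symbol's code off the tree from the root (left child = 0, right child = 1).

Codes:
  F: 11 (length 2)
  C: 101 (length 3)
  D: 100 (length 3)
  H: 0 (length 1)
Average code length: 140/75 = 1.8667 bits/symbol


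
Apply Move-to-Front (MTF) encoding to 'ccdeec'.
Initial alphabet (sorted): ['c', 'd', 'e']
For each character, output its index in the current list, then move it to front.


MTF encoding:
'c': index 0 in ['c', 'd', 'e'] -> ['c', 'd', 'e']
'c': index 0 in ['c', 'd', 'e'] -> ['c', 'd', 'e']
'd': index 1 in ['c', 'd', 'e'] -> ['d', 'c', 'e']
'e': index 2 in ['d', 'c', 'e'] -> ['e', 'd', 'c']
'e': index 0 in ['e', 'd', 'c'] -> ['e', 'd', 'c']
'c': index 2 in ['e', 'd', 'c'] -> ['c', 'e', 'd']


Output: [0, 0, 1, 2, 0, 2]


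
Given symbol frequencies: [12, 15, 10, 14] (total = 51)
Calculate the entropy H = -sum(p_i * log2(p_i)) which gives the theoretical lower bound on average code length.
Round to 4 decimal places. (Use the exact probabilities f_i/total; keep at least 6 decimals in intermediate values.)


Per-symbol terms -p_i * log2(p_i) with p_i = f_i/51:
  p = 12/51 = 0.235294: log2(p) = -2.087463, -p*log2(p) = 0.491168
  p = 15/51 = 0.294118: log2(p) = -1.765535, -p*log2(p) = 0.519275
  p = 10/51 = 0.196078: log2(p) = -2.350497, -p*log2(p) = 0.460882
  p = 14/51 = 0.274510: log2(p) = -1.865070, -p*log2(p) = 0.511980
H = 0.491168 + 0.519275 + 0.460882 + 0.511980 = 1.983305

H = 1.9833 bits/symbol


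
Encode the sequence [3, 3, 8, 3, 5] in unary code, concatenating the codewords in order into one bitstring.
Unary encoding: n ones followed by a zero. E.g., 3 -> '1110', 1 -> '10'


Encode each number as n ones followed by a terminating 0:
  3 -> 1110 (4 bits)
  3 -> 1110 (4 bits)
  8 -> 111111110 (9 bits)
  3 -> 1110 (4 bits)
  5 -> 111110 (6 bits)
Total length = 4 + 4 + 9 + 4 + 6 = 27 bits.

Unary([3, 3, 8, 3, 5]) = 111011101111111101110111110 (27 bits)


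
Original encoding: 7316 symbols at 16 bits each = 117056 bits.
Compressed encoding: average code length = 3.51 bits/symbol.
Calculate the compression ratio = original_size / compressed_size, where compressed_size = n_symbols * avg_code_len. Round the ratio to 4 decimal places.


original_size = n_symbols * orig_bits = 7316 * 16 = 117056 bits
compressed_size = n_symbols * avg_code_len = 7316 * 3.51 = 25679.16 bits
ratio = original_size / compressed_size = 117056 / 25679.16 = 4.5584

Compression ratio = 4.5584


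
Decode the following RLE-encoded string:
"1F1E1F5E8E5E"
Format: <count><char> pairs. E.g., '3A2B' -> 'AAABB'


Expanding each <count><char> pair:
  1F -> 'F'
  1E -> 'E'
  1F -> 'F'
  5E -> 'EEEEE'
  8E -> 'EEEEEEEE'
  5E -> 'EEEEE'

Decoded = FEFEEEEEEEEEEEEEEEEEE


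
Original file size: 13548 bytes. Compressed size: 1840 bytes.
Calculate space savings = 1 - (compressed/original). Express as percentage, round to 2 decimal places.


ratio = compressed/original = 1840/13548 = 0.135813
savings = 1 - ratio = 1 - 0.135813 = 0.864187
as a percentage: 0.864187 * 100 = 86.42%

Space savings = 1 - 1840/13548 = 86.42%


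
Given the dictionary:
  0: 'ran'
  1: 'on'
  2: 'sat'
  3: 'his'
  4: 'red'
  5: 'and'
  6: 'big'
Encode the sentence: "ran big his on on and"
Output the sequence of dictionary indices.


Look up each word in the dictionary:
  'ran' -> 0
  'big' -> 6
  'his' -> 3
  'on' -> 1
  'on' -> 1
  'and' -> 5

Encoded: [0, 6, 3, 1, 1, 5]


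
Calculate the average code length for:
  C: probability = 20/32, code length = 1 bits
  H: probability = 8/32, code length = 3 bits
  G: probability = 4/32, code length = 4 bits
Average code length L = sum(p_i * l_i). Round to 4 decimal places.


Weighted contributions p_i * l_i:
  C: (20/32) * 1 = 20/32
  H: (8/32) * 3 = 24/32
  G: (4/32) * 4 = 16/32
Sum = (20 + 24 + 16)/32 = 60/32

L = 60/32 = 1.8750 bits/symbol


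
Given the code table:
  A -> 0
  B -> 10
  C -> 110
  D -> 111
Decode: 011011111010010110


Decoding:
0 -> A
110 -> C
111 -> D
110 -> C
10 -> B
0 -> A
10 -> B
110 -> C


Result: ACDCBABC


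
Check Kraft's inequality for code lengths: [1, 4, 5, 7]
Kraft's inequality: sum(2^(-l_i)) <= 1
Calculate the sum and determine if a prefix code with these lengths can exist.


Sum = 2^(-1) + 2^(-4) + 2^(-5) + 2^(-7)
    = 0.5 + 0.0625 + 0.03125 + 0.0078125
    = 77/128 = 0.6015625
Since 0.6015625 <= 1, Kraft's inequality IS satisfied.
A prefix code with these lengths CAN exist.

Kraft sum = 0.6015625. Satisfied.


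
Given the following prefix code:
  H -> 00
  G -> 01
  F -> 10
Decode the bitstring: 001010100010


Decoding step by step:
Bits 00 -> H
Bits 10 -> F
Bits 10 -> F
Bits 10 -> F
Bits 00 -> H
Bits 10 -> F


Decoded message: HFFFHF


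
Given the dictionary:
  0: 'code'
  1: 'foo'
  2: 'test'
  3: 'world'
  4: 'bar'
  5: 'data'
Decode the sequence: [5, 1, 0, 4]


Look up each index in the dictionary:
  5 -> 'data'
  1 -> 'foo'
  0 -> 'code'
  4 -> 'bar'

Decoded: "data foo code bar"


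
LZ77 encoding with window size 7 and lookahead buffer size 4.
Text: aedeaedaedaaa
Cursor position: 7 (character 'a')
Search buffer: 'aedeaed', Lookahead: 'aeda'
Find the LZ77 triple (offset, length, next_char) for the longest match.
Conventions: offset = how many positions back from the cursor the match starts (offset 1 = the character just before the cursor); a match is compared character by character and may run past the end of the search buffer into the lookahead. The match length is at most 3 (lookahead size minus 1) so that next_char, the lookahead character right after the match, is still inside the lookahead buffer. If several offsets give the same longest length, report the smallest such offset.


Try each offset into the search buffer:
  offset=1 (pos 6, char 'd'): match length 0
  offset=2 (pos 5, char 'e'): match length 0
  offset=3 (pos 4, char 'a'): match length 3
  offset=4 (pos 3, char 'e'): match length 0
  offset=5 (pos 2, char 'd'): match length 0
  offset=6 (pos 1, char 'e'): match length 0
  offset=7 (pos 0, char 'a'): match length 3
Longest match has length 3, found at offsets 3, 7; take the smallest, offset 3.
next_char = character at position 7 + 3 = 10 -> 'a'

Best match: offset=3, length=3 (matching 'aed' starting at position 4)
LZ77 triple: (3, 3, 'a')


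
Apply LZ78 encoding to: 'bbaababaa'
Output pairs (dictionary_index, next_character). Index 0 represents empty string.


LZ78 encoding steps:
Dictionary: {0: ''}
Step 1: w='' (idx 0), next='b' -> output (0, 'b'), add 'b' as idx 1
Step 2: w='b' (idx 1), next='a' -> output (1, 'a'), add 'ba' as idx 2
Step 3: w='' (idx 0), next='a' -> output (0, 'a'), add 'a' as idx 3
Step 4: w='ba' (idx 2), next='b' -> output (2, 'b'), add 'bab' as idx 4
Step 5: w='a' (idx 3), next='a' -> output (3, 'a'), add 'aa' as idx 5


Encoded: [(0, 'b'), (1, 'a'), (0, 'a'), (2, 'b'), (3, 'a')]


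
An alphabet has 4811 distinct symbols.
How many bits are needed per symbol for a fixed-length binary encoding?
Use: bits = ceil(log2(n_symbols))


log2(4811) = 12.2321
Bracket: 2^12 = 4096 < 4811 <= 2^13 = 8192
So ceil(log2(4811)) = 13

bits = ceil(log2(4811)) = ceil(12.2321) = 13 bits


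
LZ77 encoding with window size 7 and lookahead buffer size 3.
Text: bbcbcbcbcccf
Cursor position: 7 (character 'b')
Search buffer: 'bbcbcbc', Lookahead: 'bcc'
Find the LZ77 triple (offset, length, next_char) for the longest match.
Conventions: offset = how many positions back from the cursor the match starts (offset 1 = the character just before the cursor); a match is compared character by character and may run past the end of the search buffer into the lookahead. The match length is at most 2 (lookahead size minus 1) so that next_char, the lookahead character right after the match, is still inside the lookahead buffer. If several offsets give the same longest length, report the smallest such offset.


Try each offset into the search buffer:
  offset=1 (pos 6, char 'c'): match length 0
  offset=2 (pos 5, char 'b'): match length 2
  offset=3 (pos 4, char 'c'): match length 0
  offset=4 (pos 3, char 'b'): match length 2
  offset=5 (pos 2, char 'c'): match length 0
  offset=6 (pos 1, char 'b'): match length 2
  offset=7 (pos 0, char 'b'): match length 1
Longest match has length 2, found at offsets 2, 4, 6; take the smallest, offset 2.
next_char = character at position 7 + 2 = 9 -> 'c'

Best match: offset=2, length=2 (matching 'bc' starting at position 5)
LZ77 triple: (2, 2, 'c')


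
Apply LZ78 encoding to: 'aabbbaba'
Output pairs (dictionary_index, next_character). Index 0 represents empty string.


LZ78 encoding steps:
Dictionary: {0: ''}
Step 1: w='' (idx 0), next='a' -> output (0, 'a'), add 'a' as idx 1
Step 2: w='a' (idx 1), next='b' -> output (1, 'b'), add 'ab' as idx 2
Step 3: w='' (idx 0), next='b' -> output (0, 'b'), add 'b' as idx 3
Step 4: w='b' (idx 3), next='a' -> output (3, 'a'), add 'ba' as idx 4
Step 5: w='ba' (idx 4), end of input -> output (4, '')


Encoded: [(0, 'a'), (1, 'b'), (0, 'b'), (3, 'a'), (4, '')]


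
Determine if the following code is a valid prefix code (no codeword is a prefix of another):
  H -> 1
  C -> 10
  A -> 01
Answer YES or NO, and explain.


Checking each pair (does one codeword prefix another?):
  H='1' vs C='10': prefix -- VIOLATION

NO -- this is NOT a valid prefix code. H (1) is a prefix of C (10).


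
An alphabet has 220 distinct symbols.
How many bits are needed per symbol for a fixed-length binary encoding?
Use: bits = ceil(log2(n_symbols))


log2(220) = 7.7814
Bracket: 2^7 = 128 < 220 <= 2^8 = 256
So ceil(log2(220)) = 8

bits = ceil(log2(220)) = ceil(7.7814) = 8 bits


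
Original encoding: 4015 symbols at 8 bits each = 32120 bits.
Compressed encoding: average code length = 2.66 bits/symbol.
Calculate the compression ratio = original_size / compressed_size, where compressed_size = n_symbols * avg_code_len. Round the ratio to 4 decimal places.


original_size = n_symbols * orig_bits = 4015 * 8 = 32120 bits
compressed_size = n_symbols * avg_code_len = 4015 * 2.66 = 10679.9 bits
ratio = original_size / compressed_size = 32120 / 10679.9 = 3.0075

Compression ratio = 3.0075


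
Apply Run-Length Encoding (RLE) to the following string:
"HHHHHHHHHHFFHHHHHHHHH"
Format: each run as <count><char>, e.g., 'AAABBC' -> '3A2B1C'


Scanning runs left to right:
  i=0: run of 'H' x 10 -> '10H'
  i=10: run of 'F' x 2 -> '2F'
  i=12: run of 'H' x 9 -> '9H'

RLE = 10H2F9H


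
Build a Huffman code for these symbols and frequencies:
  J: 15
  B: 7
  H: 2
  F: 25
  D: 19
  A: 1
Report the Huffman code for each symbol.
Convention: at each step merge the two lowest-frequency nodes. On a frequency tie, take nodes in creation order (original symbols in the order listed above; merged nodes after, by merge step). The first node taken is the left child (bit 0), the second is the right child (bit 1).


Huffman tree construction:
Step 1: Merge A(1) + H(2) = 3
Step 2: Merge (A+H)(3) + B(7) = 10
Step 3: Merge ((A+H)+B)(10) + J(15) = 25
Step 4: Merge D(19) + F(25) = 44
Step 5: Merge (((A+H)+B)+J)(25) + (D+F)(44) = 69
Read each symbol's code off the tree from the root (left child = 0, right child = 1).

Codes:
  J: 01 (length 2)
  B: 001 (length 3)
  H: 0001 (length 4)
  F: 11 (length 2)
  D: 10 (length 2)
  A: 0000 (length 4)
Average code length: 151/69 = 2.1884 bits/symbol


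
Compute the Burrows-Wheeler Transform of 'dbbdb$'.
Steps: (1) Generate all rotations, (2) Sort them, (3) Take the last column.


Rotations (sorted):
  0: $dbbdb -> last char: b
  1: b$dbbd -> last char: d
  2: bbdb$d -> last char: d
  3: bdb$db -> last char: b
  4: db$dbb -> last char: b
  5: dbbdb$ -> last char: $


BWT = bddbb$


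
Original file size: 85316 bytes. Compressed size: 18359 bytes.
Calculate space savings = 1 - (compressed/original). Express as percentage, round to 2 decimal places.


ratio = compressed/original = 18359/85316 = 0.215188
savings = 1 - ratio = 1 - 0.215188 = 0.784812
as a percentage: 0.784812 * 100 = 78.48%

Space savings = 1 - 18359/85316 = 78.48%


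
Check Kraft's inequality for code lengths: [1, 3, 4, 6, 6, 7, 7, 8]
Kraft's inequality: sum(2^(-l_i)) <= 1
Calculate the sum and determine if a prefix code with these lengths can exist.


Sum = 2^(-1) + 2^(-3) + 2^(-4) + 2^(-6) + 2^(-6) + 2^(-7) + 2^(-7) + 2^(-8)
    = 0.5 + 0.125 + 0.0625 + 0.015625 + 0.015625 + 0.0078125 + 0.0078125 + 0.00390625
    = 189/256 = 0.73828125
Since 0.73828125 <= 1, Kraft's inequality IS satisfied.
A prefix code with these lengths CAN exist.

Kraft sum = 0.73828125. Satisfied.


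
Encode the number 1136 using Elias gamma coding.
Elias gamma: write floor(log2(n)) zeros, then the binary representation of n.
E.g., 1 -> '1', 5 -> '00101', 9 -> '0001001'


num_bits = floor(log2(1136)) + 1 = 11
leading_zeros = num_bits - 1 = 10
binary(1136) = 10001110000

Elias gamma(1136) = '0000000000' + '10001110000' = 000000000010001110000 (21 bits)


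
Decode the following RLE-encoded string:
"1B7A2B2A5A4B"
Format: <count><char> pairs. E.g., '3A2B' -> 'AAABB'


Expanding each <count><char> pair:
  1B -> 'B'
  7A -> 'AAAAAAA'
  2B -> 'BB'
  2A -> 'AA'
  5A -> 'AAAAA'
  4B -> 'BBBB'

Decoded = BAAAAAAABBAAAAAAABBBB


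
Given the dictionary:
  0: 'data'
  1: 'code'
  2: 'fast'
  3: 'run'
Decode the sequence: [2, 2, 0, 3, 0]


Look up each index in the dictionary:
  2 -> 'fast'
  2 -> 'fast'
  0 -> 'data'
  3 -> 'run'
  0 -> 'data'

Decoded: "fast fast data run data"


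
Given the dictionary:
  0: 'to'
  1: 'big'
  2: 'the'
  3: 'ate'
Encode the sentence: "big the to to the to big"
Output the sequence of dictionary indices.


Look up each word in the dictionary:
  'big' -> 1
  'the' -> 2
  'to' -> 0
  'to' -> 0
  'the' -> 2
  'to' -> 0
  'big' -> 1

Encoded: [1, 2, 0, 0, 2, 0, 1]


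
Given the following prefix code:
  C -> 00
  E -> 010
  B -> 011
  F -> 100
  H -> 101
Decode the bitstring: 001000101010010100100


Decoding step by step:
Bits 00 -> C
Bits 100 -> F
Bits 010 -> E
Bits 101 -> H
Bits 00 -> C
Bits 101 -> H
Bits 00 -> C
Bits 100 -> F


Decoded message: CFEHCHCF


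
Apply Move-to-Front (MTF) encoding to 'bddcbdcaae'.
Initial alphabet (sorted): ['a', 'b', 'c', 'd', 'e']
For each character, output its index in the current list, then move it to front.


MTF encoding:
'b': index 1 in ['a', 'b', 'c', 'd', 'e'] -> ['b', 'a', 'c', 'd', 'e']
'd': index 3 in ['b', 'a', 'c', 'd', 'e'] -> ['d', 'b', 'a', 'c', 'e']
'd': index 0 in ['d', 'b', 'a', 'c', 'e'] -> ['d', 'b', 'a', 'c', 'e']
'c': index 3 in ['d', 'b', 'a', 'c', 'e'] -> ['c', 'd', 'b', 'a', 'e']
'b': index 2 in ['c', 'd', 'b', 'a', 'e'] -> ['b', 'c', 'd', 'a', 'e']
'd': index 2 in ['b', 'c', 'd', 'a', 'e'] -> ['d', 'b', 'c', 'a', 'e']
'c': index 2 in ['d', 'b', 'c', 'a', 'e'] -> ['c', 'd', 'b', 'a', 'e']
'a': index 3 in ['c', 'd', 'b', 'a', 'e'] -> ['a', 'c', 'd', 'b', 'e']
'a': index 0 in ['a', 'c', 'd', 'b', 'e'] -> ['a', 'c', 'd', 'b', 'e']
'e': index 4 in ['a', 'c', 'd', 'b', 'e'] -> ['e', 'a', 'c', 'd', 'b']


Output: [1, 3, 0, 3, 2, 2, 2, 3, 0, 4]


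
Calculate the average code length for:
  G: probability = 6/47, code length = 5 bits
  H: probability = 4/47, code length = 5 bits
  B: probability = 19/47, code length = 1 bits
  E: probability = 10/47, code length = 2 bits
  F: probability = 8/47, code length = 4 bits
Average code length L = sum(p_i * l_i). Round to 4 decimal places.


Weighted contributions p_i * l_i:
  G: (6/47) * 5 = 30/47
  H: (4/47) * 5 = 20/47
  B: (19/47) * 1 = 19/47
  E: (10/47) * 2 = 20/47
  F: (8/47) * 4 = 32/47
Sum = (30 + 20 + 19 + 20 + 32)/47 = 121/47

L = 121/47 = 2.5745 bits/symbol


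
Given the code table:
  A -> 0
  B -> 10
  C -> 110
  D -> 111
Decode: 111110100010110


Decoding:
111 -> D
110 -> C
10 -> B
0 -> A
0 -> A
10 -> B
110 -> C


Result: DCBAABC


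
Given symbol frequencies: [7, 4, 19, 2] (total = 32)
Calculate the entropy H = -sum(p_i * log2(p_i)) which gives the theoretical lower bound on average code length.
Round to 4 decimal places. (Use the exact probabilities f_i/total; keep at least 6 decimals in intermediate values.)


Per-symbol terms -p_i * log2(p_i) with p_i = f_i/32:
  p = 7/32 = 0.218750: log2(p) = -2.192645, -p*log2(p) = 0.479641
  p = 4/32 = 0.125000: log2(p) = -3.000000, -p*log2(p) = 0.375000
  p = 19/32 = 0.593750: log2(p) = -0.752072, -p*log2(p) = 0.446543
  p = 2/32 = 0.062500: log2(p) = -4.000000, -p*log2(p) = 0.250000
H = 0.479641 + 0.375000 + 0.446543 + 0.250000 = 1.551184

H = 1.5512 bits/symbol


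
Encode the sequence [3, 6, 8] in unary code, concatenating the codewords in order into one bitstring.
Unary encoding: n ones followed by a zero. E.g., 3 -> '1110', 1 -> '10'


Encode each number as n ones followed by a terminating 0:
  3 -> 1110 (4 bits)
  6 -> 1111110 (7 bits)
  8 -> 111111110 (9 bits)
Total length = 4 + 7 + 9 = 20 bits.

Unary([3, 6, 8]) = 11101111110111111110 (20 bits)


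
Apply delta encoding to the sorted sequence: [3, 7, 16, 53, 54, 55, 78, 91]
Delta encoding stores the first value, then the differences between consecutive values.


First value: 3
Deltas:
  7 - 3 = 4
  16 - 7 = 9
  53 - 16 = 37
  54 - 53 = 1
  55 - 54 = 1
  78 - 55 = 23
  91 - 78 = 13


Delta encoded: [3, 4, 9, 37, 1, 1, 23, 13]


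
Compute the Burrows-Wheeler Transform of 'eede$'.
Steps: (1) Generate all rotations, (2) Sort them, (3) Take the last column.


Rotations (sorted):
  0: $eede -> last char: e
  1: de$ee -> last char: e
  2: e$eed -> last char: d
  3: ede$e -> last char: e
  4: eede$ -> last char: $


BWT = eede$


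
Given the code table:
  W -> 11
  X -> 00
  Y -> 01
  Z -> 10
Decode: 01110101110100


Decoding:
01 -> Y
11 -> W
01 -> Y
01 -> Y
11 -> W
01 -> Y
00 -> X


Result: YWYYWYX


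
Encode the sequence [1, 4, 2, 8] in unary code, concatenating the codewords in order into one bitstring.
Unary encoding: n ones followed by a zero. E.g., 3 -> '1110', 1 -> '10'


Encode each number as n ones followed by a terminating 0:
  1 -> 10 (2 bits)
  4 -> 11110 (5 bits)
  2 -> 110 (3 bits)
  8 -> 111111110 (9 bits)
Total length = 2 + 5 + 3 + 9 = 19 bits.

Unary([1, 4, 2, 8]) = 1011110110111111110 (19 bits)


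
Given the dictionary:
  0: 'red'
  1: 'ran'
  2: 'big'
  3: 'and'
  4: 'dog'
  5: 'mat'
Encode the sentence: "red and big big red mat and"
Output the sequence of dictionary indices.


Look up each word in the dictionary:
  'red' -> 0
  'and' -> 3
  'big' -> 2
  'big' -> 2
  'red' -> 0
  'mat' -> 5
  'and' -> 3

Encoded: [0, 3, 2, 2, 0, 5, 3]


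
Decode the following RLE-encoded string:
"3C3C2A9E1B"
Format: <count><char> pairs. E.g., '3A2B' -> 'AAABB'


Expanding each <count><char> pair:
  3C -> 'CCC'
  3C -> 'CCC'
  2A -> 'AA'
  9E -> 'EEEEEEEEE'
  1B -> 'B'

Decoded = CCCCCCAAEEEEEEEEEB


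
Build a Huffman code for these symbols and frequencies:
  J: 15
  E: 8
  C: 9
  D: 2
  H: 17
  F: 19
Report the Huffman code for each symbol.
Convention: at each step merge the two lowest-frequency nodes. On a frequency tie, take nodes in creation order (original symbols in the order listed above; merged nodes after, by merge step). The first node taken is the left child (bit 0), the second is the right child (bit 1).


Huffman tree construction:
Step 1: Merge D(2) + E(8) = 10
Step 2: Merge C(9) + (D+E)(10) = 19
Step 3: Merge J(15) + H(17) = 32
Step 4: Merge F(19) + (C+(D+E))(19) = 38
Step 5: Merge (J+H)(32) + (F+(C+(D+E)))(38) = 70
Read each symbol's code off the tree from the root (left child = 0, right child = 1).

Codes:
  J: 00 (length 2)
  E: 1111 (length 4)
  C: 110 (length 3)
  D: 1110 (length 4)
  H: 01 (length 2)
  F: 10 (length 2)
Average code length: 169/70 = 2.4143 bits/symbol


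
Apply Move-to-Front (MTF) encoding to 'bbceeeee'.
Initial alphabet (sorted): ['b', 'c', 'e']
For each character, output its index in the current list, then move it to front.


MTF encoding:
'b': index 0 in ['b', 'c', 'e'] -> ['b', 'c', 'e']
'b': index 0 in ['b', 'c', 'e'] -> ['b', 'c', 'e']
'c': index 1 in ['b', 'c', 'e'] -> ['c', 'b', 'e']
'e': index 2 in ['c', 'b', 'e'] -> ['e', 'c', 'b']
'e': index 0 in ['e', 'c', 'b'] -> ['e', 'c', 'b']
'e': index 0 in ['e', 'c', 'b'] -> ['e', 'c', 'b']
'e': index 0 in ['e', 'c', 'b'] -> ['e', 'c', 'b']
'e': index 0 in ['e', 'c', 'b'] -> ['e', 'c', 'b']


Output: [0, 0, 1, 2, 0, 0, 0, 0]


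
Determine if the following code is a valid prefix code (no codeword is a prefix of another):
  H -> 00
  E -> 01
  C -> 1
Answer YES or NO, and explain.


Checking each pair (does one codeword prefix another?):
  H='00' vs E='01': no prefix
  H='00' vs C='1': no prefix
  E='01' vs H='00': no prefix
  E='01' vs C='1': no prefix
  C='1' vs H='00': no prefix
  C='1' vs E='01': no prefix
No violation found over all pairs.

YES -- this is a valid prefix code. No codeword is a prefix of any other codeword.


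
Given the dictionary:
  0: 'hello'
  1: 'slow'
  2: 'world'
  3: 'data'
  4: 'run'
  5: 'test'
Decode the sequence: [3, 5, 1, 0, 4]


Look up each index in the dictionary:
  3 -> 'data'
  5 -> 'test'
  1 -> 'slow'
  0 -> 'hello'
  4 -> 'run'

Decoded: "data test slow hello run"


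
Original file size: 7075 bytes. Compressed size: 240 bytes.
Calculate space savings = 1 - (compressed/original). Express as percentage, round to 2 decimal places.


ratio = compressed/original = 240/7075 = 0.033922
savings = 1 - ratio = 1 - 0.033922 = 0.966078
as a percentage: 0.966078 * 100 = 96.61%

Space savings = 1 - 240/7075 = 96.61%


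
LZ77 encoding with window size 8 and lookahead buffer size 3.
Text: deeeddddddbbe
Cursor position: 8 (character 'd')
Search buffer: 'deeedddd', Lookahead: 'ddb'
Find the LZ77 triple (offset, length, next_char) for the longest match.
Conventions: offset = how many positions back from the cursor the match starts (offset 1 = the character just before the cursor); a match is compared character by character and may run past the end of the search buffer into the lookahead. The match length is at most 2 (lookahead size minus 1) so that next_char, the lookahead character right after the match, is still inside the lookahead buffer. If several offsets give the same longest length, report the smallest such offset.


Try each offset into the search buffer:
  offset=1 (pos 7, char 'd'): match length 2
  offset=2 (pos 6, char 'd'): match length 2
  offset=3 (pos 5, char 'd'): match length 2
  offset=4 (pos 4, char 'd'): match length 2
  offset=5 (pos 3, char 'e'): match length 0
  offset=6 (pos 2, char 'e'): match length 0
  offset=7 (pos 1, char 'e'): match length 0
  offset=8 (pos 0, char 'd'): match length 1
Longest match has length 2, found at offsets 1, 2, 3, 4; take the smallest, offset 1.
next_char = character at position 8 + 2 = 10 -> 'b'

Best match: offset=1, length=2 (matching 'dd' starting at position 7)
LZ77 triple: (1, 2, 'b')


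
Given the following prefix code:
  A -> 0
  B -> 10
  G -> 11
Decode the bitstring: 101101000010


Decoding step by step:
Bits 10 -> B
Bits 11 -> G
Bits 0 -> A
Bits 10 -> B
Bits 0 -> A
Bits 0 -> A
Bits 0 -> A
Bits 10 -> B


Decoded message: BGABAAAB


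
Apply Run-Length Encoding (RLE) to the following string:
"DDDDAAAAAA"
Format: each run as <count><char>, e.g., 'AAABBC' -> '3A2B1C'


Scanning runs left to right:
  i=0: run of 'D' x 4 -> '4D'
  i=4: run of 'A' x 6 -> '6A'

RLE = 4D6A


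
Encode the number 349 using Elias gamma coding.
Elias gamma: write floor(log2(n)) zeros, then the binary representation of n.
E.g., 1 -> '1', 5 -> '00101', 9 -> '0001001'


num_bits = floor(log2(349)) + 1 = 9
leading_zeros = num_bits - 1 = 8
binary(349) = 101011101

Elias gamma(349) = '00000000' + '101011101' = 00000000101011101 (17 bits)


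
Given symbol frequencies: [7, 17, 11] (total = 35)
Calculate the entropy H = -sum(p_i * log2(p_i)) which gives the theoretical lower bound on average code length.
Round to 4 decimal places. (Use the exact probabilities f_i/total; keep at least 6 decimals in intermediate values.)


Per-symbol terms -p_i * log2(p_i) with p_i = f_i/35:
  p = 7/35 = 0.200000: log2(p) = -2.321928, -p*log2(p) = 0.464386
  p = 17/35 = 0.485714: log2(p) = -1.041820, -p*log2(p) = 0.506027
  p = 11/35 = 0.314286: log2(p) = -1.669851, -p*log2(p) = 0.524810
H = 0.464386 + 0.506027 + 0.524810 = 1.495223

H = 1.4952 bits/symbol


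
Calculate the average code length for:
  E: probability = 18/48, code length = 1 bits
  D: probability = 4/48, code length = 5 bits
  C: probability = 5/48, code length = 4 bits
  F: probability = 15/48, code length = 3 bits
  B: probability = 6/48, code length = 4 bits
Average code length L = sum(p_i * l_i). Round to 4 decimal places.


Weighted contributions p_i * l_i:
  E: (18/48) * 1 = 18/48
  D: (4/48) * 5 = 20/48
  C: (5/48) * 4 = 20/48
  F: (15/48) * 3 = 45/48
  B: (6/48) * 4 = 24/48
Sum = (18 + 20 + 20 + 45 + 24)/48 = 127/48

L = 127/48 = 2.6458 bits/symbol


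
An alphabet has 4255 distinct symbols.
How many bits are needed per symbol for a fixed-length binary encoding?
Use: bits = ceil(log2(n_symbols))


log2(4255) = 12.0549
Bracket: 2^12 = 4096 < 4255 <= 2^13 = 8192
So ceil(log2(4255)) = 13

bits = ceil(log2(4255)) = ceil(12.0549) = 13 bits


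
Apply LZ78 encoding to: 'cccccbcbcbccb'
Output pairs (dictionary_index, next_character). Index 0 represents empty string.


LZ78 encoding steps:
Dictionary: {0: ''}
Step 1: w='' (idx 0), next='c' -> output (0, 'c'), add 'c' as idx 1
Step 2: w='c' (idx 1), next='c' -> output (1, 'c'), add 'cc' as idx 2
Step 3: w='cc' (idx 2), next='b' -> output (2, 'b'), add 'ccb' as idx 3
Step 4: w='c' (idx 1), next='b' -> output (1, 'b'), add 'cb' as idx 4
Step 5: w='cb' (idx 4), next='c' -> output (4, 'c'), add 'cbc' as idx 5
Step 6: w='cb' (idx 4), end of input -> output (4, '')


Encoded: [(0, 'c'), (1, 'c'), (2, 'b'), (1, 'b'), (4, 'c'), (4, '')]


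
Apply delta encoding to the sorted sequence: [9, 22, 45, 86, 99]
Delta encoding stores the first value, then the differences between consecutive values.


First value: 9
Deltas:
  22 - 9 = 13
  45 - 22 = 23
  86 - 45 = 41
  99 - 86 = 13


Delta encoded: [9, 13, 23, 41, 13]


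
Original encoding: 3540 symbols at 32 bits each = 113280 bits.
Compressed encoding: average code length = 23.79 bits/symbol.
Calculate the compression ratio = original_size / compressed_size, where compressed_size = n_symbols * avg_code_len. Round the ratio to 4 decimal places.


original_size = n_symbols * orig_bits = 3540 * 32 = 113280 bits
compressed_size = n_symbols * avg_code_len = 3540 * 23.79 = 84216.6 bits
ratio = original_size / compressed_size = 113280 / 84216.6 = 1.3451

Compression ratio = 1.3451


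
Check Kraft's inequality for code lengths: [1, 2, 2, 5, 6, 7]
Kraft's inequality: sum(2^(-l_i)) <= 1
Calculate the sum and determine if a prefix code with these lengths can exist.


Sum = 2^(-1) + 2^(-2) + 2^(-2) + 2^(-5) + 2^(-6) + 2^(-7)
    = 0.5 + 0.25 + 0.25 + 0.03125 + 0.015625 + 0.0078125
    = 135/128 = 1.0546875
Since 1.0546875 > 1, Kraft's inequality is NOT satisfied.
A prefix code with these lengths CANNOT exist.

Kraft sum = 1.0546875. Not satisfied.


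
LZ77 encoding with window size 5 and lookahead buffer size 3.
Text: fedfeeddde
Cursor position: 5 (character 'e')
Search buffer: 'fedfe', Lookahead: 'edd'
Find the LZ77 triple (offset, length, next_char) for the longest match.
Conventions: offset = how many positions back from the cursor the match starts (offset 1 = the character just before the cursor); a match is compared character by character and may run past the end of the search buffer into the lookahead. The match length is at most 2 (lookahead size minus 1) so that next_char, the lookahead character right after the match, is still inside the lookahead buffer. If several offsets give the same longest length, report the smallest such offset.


Try each offset into the search buffer:
  offset=1 (pos 4, char 'e'): match length 1
  offset=2 (pos 3, char 'f'): match length 0
  offset=3 (pos 2, char 'd'): match length 0
  offset=4 (pos 1, char 'e'): match length 2
  offset=5 (pos 0, char 'f'): match length 0
Longest match has length 2 at offset 4.
next_char = character at position 5 + 2 = 7 -> 'd'

Best match: offset=4, length=2 (matching 'ed' starting at position 1)
LZ77 triple: (4, 2, 'd')
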